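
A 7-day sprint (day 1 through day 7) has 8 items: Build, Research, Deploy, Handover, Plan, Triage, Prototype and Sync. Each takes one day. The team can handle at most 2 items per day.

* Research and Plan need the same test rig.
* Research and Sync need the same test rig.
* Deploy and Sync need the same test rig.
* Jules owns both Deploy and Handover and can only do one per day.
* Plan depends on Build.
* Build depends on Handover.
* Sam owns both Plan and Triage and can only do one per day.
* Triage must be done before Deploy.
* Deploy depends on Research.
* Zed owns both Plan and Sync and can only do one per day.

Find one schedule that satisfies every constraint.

Build in day 2, Plan in day 3, Sync in day 4, Research in day 1, Triage in day 2, Handover in day 1, Prototype in day 4, Deploy in day 3

Checking: Research(day 1) before Deploy(day 3); Handover(day 1) before Build(day 2); Triage(day 2) before Deploy(day 3); Build(day 2) before Plan(day 3); Plan(day 3) != Triage(day 2); Plan(day 3) != Sync(day 4); Deploy(day 3) != Sync(day 4); Deploy(day 3) != Handover(day 1); Research(day 1) != Plan(day 3); Research(day 1) != Sync(day 4); max 2 per day (cap 2).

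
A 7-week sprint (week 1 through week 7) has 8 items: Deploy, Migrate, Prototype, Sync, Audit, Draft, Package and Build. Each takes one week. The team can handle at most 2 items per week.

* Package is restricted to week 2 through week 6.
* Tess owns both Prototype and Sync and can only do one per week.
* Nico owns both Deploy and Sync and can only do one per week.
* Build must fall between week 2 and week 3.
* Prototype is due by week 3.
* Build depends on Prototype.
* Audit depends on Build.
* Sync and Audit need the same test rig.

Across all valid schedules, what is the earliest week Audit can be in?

week 3

Precedence pushes Audit to at least week 3.
Audit at week 3 is achievable: Package=week 2, Build=week 2, Sync=week 4, Deploy=week 1, Prototype=week 1, Migrate=week 3, Draft=week 4, Audit=week 3.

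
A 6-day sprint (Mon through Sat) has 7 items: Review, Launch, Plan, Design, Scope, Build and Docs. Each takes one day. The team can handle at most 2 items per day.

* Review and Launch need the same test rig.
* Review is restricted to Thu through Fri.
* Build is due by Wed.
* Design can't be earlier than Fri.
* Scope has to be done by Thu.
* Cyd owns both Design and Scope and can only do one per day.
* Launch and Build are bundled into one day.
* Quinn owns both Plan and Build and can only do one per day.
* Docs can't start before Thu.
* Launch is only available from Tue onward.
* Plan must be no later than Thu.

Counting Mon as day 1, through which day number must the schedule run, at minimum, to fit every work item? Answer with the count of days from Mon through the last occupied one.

With at most 2 per day and 7 work items, at least 4 days are needed.
Design can't be placed before Fri — that is day 5 counting from Mon — so the schedule must run through at least 5 days.
5 works (last occupied day: Fri): for example Scope=Mon, Review=Thu, Docs=Thu, Design=Fri, Build=Tue, Launch=Tue, Plan=Mon.

5 days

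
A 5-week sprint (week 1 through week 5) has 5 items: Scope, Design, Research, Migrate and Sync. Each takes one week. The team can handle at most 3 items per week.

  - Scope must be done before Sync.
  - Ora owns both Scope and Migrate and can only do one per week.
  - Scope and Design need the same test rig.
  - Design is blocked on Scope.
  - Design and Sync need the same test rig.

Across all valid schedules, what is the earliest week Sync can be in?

Precedence pushes Sync to at least week 2.
Sync at week 2 is achievable: Sync -> week 2, Migrate -> week 2, Research -> week 1, Scope -> week 1, Design -> week 3.

week 2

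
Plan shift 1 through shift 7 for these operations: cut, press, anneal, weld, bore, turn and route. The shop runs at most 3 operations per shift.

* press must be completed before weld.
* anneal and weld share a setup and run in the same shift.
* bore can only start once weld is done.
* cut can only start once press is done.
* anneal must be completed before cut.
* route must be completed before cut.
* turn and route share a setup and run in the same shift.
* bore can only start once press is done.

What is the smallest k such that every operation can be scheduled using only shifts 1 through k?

3 shifts

The precedence chain requires at least 3 distinct shifts.
With at most 3 per shift and 7 operations, at least 3 shifts are needed.
3 works (last occupied shift: shift 3): for example route=shift 1, bore=shift 3, cut=shift 3, weld=shift 2, anneal=shift 2, press=shift 1, turn=shift 1.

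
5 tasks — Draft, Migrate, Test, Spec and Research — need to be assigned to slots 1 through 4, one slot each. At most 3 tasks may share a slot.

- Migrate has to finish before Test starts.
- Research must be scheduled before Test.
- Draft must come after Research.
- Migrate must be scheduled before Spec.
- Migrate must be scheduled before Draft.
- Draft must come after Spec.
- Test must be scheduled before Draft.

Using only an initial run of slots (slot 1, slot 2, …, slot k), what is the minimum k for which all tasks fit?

The precedence chain requires at least 3 distinct slots.
With at most 3 per slot and 5 tasks, at least 2 slots are needed.
3 works (last occupied slot: 3): for example Draft=3, Research=1, Spec=2, Migrate=1, Test=2.

3 slots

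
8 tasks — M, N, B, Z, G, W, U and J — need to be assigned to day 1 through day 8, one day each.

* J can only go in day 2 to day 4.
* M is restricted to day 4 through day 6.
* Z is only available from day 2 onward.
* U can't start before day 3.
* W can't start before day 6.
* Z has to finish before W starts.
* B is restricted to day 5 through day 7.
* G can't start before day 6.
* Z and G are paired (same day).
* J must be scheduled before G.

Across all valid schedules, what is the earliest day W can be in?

W is available from day 6; precedence pushes W to at least day 7.
W at day 7 is achievable: W in day 7; G in day 6; U in day 3; J in day 2; N in day 1; B in day 5; Z in day 6; M in day 4.

day 7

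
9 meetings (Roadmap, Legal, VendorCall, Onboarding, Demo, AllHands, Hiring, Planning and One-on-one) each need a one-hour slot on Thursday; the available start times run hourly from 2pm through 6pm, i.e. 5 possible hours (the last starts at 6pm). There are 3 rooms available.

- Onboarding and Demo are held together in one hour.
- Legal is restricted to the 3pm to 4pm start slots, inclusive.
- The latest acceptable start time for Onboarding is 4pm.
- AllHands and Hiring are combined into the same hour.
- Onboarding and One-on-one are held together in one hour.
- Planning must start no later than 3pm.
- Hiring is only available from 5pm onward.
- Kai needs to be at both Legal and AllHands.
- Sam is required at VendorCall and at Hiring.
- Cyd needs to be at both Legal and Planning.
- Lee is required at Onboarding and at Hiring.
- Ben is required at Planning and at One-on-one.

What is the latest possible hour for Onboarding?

Onboarding's own window allows nothing later than 4pm.
Onboarding at 4pm is achievable: Planning in 2pm; Roadmap in 2pm; Hiring in 5pm; Demo in 4pm; Legal in 3pm; AllHands in 5pm; Onboarding in 4pm; One-on-one in 4pm; VendorCall in 2pm.

4pm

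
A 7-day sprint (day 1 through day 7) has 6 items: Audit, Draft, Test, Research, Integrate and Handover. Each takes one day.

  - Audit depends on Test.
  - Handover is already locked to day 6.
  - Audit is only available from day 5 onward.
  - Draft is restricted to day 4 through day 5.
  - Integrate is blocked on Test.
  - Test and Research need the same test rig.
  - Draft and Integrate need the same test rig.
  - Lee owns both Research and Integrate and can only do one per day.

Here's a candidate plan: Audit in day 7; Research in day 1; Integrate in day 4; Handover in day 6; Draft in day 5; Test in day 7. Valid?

Handover is already locked to day 6 — holds.
Draft and Integrate need the same test rig — holds.
Test and Research need the same test rig — holds.
Integrate is blocked on Test — violated.
Draft is restricted to day 4 through day 5 — holds.
Lee owns both Research and Integrate and can only do one per day — holds.
Audit depends on Test — violated.
Audit is only available from day 5 onward — holds.

Invalid. Integrate is blocked on Test.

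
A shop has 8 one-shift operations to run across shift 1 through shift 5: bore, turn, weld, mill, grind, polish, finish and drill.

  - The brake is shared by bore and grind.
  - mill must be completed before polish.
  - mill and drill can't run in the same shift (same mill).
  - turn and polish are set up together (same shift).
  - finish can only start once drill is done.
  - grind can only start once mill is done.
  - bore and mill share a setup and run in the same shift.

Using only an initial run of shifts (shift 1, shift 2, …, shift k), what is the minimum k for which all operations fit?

The precedence chain requires at least 2 distinct shifts.
Could 2 shifts be enough, i.e. nothing placed later than shift 2? No: grind must come after mill (at shift 1 or later) → {shift 2}; mill must come before grind (at shift 2 or earlier) → {shift 1}; finish must come after drill (at shift 1 or later) → {shift 2}; drill must come before finish (at shift 2 or earlier) → {shift 1}; drill can't share with mill (shift 1) → nothing is left.
So 2 shifts is not enough.
3 works (last occupied shift: shift 3): for example weld -> shift 1; grind -> shift 2; finish -> shift 3; turn -> shift 2; bore -> shift 1; drill -> shift 2; mill -> shift 1; polish -> shift 2.

3 shifts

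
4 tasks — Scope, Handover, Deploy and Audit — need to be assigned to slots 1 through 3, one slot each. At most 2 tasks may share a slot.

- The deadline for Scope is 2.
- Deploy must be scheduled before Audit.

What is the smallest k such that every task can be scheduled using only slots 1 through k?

2

The precedence chain requires at least 2 distinct slots.
With at most 2 per slot and 4 tasks, at least 2 slots are needed.
2 works (last occupied slot: 2): for example Audit -> 2, Deploy -> 1, Handover -> 2, Scope -> 1.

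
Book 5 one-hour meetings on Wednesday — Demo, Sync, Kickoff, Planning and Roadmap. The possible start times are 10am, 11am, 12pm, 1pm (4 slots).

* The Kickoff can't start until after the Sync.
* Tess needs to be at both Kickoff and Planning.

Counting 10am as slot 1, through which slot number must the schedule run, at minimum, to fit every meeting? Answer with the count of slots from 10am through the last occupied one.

The precedence chain requires at least 2 distinct slots.
2 works (last occupied slot: 11am): for example Roadmap -> 10am; Planning -> 10am; Demo -> 10am; Sync -> 10am; Kickoff -> 11am.

2 slots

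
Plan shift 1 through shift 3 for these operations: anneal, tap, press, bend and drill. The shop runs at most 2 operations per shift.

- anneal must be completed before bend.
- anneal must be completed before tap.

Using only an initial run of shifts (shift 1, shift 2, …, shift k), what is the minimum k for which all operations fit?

3

The precedence chain requires at least 2 distinct shifts.
With at most 2 per shift and 5 operations, at least 3 shifts are needed.
3 works (last occupied shift: shift 3): for example drill=shift 3, tap=shift 2, press=shift 1, bend=shift 2, anneal=shift 1.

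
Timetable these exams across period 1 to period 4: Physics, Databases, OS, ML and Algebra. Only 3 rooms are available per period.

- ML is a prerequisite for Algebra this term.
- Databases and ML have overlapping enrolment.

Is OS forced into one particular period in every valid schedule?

OS can be period 1 (e.g. ML -> period 1, Physics -> period 1, Algebra -> period 2, Databases -> period 2, OS -> period 1) or period 2 (e.g. Algebra=period 2, Databases=period 2, ML=period 1, OS=period 2, Physics=period 1).

No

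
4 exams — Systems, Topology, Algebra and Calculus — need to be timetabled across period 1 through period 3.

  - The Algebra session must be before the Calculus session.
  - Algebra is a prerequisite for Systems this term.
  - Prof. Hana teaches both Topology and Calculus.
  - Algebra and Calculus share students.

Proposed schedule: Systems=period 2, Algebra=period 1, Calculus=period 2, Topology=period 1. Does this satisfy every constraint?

Prof. Hana teaches both Topology and Calculus — holds.
The Algebra session must be before the Calculus session — holds.
Algebra and Calculus share students — holds.
Algebra is a prerequisite for Systems this term — holds.

Yes, all constraints hold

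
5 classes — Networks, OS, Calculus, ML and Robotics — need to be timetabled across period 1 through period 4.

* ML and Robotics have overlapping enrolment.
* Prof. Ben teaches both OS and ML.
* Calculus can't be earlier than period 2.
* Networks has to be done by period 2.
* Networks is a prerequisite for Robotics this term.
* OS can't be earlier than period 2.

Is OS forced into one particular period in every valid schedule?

No

OS can be period 2 (e.g. Networks in period 1, Calculus in period 2, Robotics in period 2, ML in period 1, OS in period 2) or period 3 (e.g. Robotics=period 2; ML=period 1; Networks=period 1; OS=period 3; Calculus=period 2).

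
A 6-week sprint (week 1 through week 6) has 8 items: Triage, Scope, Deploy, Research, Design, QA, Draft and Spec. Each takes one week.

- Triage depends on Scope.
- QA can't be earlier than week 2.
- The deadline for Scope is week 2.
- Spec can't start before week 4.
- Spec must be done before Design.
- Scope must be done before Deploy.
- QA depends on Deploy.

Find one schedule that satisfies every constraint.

Deploy=week 2, QA=week 3, Triage=week 2, Scope=week 1, Draft=week 1, Design=week 5, Research=week 1, Spec=week 4

Checking: Deploy(week 2) before QA(week 3); Spec(week 4) before Design(week 5); Scope(week 1) before Deploy(week 2); Scope(week 1) before Triage(week 2); Scope=week 1 in [week 1,week 2]; QA=week 3 in [week 2,week 6]; Spec=week 4 in [week 4,week 6].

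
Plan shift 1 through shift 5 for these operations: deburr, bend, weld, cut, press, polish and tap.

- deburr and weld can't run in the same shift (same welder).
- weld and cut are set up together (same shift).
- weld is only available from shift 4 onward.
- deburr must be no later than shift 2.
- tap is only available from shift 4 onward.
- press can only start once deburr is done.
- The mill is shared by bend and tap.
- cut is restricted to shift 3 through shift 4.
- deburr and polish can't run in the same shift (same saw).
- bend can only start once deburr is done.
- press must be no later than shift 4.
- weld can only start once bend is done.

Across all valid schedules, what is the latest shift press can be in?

shift 4

Precedence pushes press to at least shift 2; press's own window allows nothing later than shift 4.
press at shift 4 is achievable: weld=shift 4, bend=shift 2, tap=shift 4, press=shift 4, deburr=shift 1, polish=shift 2, cut=shift 4.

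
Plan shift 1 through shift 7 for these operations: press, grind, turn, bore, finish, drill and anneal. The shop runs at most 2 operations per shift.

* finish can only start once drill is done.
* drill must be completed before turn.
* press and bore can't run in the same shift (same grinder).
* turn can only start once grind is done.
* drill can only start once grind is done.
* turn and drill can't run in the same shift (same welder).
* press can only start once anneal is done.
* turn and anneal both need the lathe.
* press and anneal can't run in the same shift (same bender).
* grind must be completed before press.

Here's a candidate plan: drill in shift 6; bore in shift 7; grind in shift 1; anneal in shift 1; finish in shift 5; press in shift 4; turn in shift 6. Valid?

turn and drill can't run in the same shift (same welder) — violated.
drill can only start once grind is done — holds.
drill must be completed before turn — violated.
turn and anneal both need the lathe — holds.
The shop runs at most 2 operations per shift — holds.
press and bore can't run in the same shift (same grinder) — holds.
finish can only start once drill is done — violated.
press can only start once anneal is done — holds.
grind must be completed before press — holds.
turn can only start once grind is done — holds.
press and anneal can't run in the same shift (same bender) — holds.

No — it violates: turn and drill can't run in the same shift (same welder)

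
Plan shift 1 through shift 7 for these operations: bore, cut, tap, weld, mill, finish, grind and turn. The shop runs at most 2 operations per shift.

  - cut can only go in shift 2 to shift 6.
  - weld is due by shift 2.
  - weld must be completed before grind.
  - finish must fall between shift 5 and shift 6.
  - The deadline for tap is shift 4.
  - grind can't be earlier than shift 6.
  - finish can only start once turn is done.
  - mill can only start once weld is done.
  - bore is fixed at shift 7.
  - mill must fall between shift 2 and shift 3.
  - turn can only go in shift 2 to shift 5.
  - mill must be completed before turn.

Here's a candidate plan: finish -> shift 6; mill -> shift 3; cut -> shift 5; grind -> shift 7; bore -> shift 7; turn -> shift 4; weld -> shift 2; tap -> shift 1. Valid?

Yes, all constraints hold

mill must be completed before turn — holds.
cut can only go in shift 2 to shift 6 — holds.
turn can only go in shift 2 to shift 5 — holds.
mill can only start once weld is done — holds.
The deadline for tap is shift 4 — holds.
weld must be completed before grind — holds.
weld is due by shift 2 — holds.
The shop runs at most 2 operations per shift — holds.
grind can't be earlier than shift 6 — holds.
finish must fall between shift 5 and shift 6 — holds.
mill must fall between shift 2 and shift 3 — holds.
bore is fixed at shift 7 — holds.
finish can only start once turn is done — holds.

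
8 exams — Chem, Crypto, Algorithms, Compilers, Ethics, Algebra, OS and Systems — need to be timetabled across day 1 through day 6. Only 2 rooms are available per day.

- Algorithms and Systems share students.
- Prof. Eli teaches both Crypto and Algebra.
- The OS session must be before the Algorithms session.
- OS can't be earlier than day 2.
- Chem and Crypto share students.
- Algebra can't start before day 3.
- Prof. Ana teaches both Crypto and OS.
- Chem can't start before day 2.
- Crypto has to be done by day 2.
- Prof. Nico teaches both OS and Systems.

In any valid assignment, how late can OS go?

day 5

OS is available from day 2; downstream work caps OS at day 5.
OS at day 5 is achievable: Crypto -> day 1, Algorithms -> day 6, Systems -> day 3, Compilers -> day 1, Chem -> day 2, Algebra -> day 3, OS -> day 5, Ethics -> day 2.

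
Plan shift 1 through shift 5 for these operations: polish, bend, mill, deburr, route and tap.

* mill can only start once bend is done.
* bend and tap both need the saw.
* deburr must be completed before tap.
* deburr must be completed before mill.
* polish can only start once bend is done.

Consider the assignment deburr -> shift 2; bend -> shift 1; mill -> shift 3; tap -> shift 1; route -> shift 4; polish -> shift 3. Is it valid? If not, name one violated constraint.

No — it violates: bend and tap both need the saw

bend and tap both need the saw — violated.
deburr must be completed before tap — violated.
polish can only start once bend is done — holds.
mill can only start once bend is done — holds.
deburr must be completed before mill — holds.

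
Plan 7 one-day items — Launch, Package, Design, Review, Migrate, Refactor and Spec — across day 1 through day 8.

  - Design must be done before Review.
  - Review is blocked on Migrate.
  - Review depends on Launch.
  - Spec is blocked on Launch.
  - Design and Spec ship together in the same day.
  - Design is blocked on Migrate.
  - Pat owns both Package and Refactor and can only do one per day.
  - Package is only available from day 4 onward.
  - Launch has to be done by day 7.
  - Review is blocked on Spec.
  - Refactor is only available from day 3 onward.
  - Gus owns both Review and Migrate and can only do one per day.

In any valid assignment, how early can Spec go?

day 2

Precedence pushes Spec to at least day 2; downstream work caps Spec at day 7.
Spec at day 2 is achievable: Package in day 4, Design in day 2, Review in day 3, Launch in day 1, Migrate in day 1, Refactor in day 3, Spec in day 2.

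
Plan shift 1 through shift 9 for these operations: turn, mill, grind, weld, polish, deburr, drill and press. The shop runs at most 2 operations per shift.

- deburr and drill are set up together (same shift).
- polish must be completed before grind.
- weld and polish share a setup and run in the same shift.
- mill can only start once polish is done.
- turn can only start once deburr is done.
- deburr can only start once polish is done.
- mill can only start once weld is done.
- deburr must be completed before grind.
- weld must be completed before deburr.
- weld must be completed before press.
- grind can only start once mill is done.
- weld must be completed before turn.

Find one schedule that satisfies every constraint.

mill=shift 3, press=shift 4, grind=shift 4, weld=shift 1, deburr=shift 2, turn=shift 3, drill=shift 2, polish=shift 1

Checking: mill(shift 3) before grind(shift 4); polish(shift 1) before deburr(shift 2); weld(shift 1) before deburr(shift 2); weld(shift 1) before press(shift 4); deburr(shift 2) before grind(shift 4); deburr(shift 2) before turn(shift 3); weld(shift 1) before mill(shift 3); weld(shift 1) before turn(shift 3); polish(shift 1) before grind(shift 4); polish(shift 1) before mill(shift 3); weld = polish = shift 1; deburr = drill = shift 2; max 2 per shift (cap 2).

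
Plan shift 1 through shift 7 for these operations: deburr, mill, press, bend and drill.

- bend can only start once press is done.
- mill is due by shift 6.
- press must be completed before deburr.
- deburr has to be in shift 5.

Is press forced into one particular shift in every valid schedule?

No

press can be shift 1 (e.g. deburr in shift 5, bend in shift 2, mill in shift 1, drill in shift 1, press in shift 1) or shift 2 (e.g. press -> shift 2; bend -> shift 3; deburr -> shift 5; mill -> shift 1; drill -> shift 1).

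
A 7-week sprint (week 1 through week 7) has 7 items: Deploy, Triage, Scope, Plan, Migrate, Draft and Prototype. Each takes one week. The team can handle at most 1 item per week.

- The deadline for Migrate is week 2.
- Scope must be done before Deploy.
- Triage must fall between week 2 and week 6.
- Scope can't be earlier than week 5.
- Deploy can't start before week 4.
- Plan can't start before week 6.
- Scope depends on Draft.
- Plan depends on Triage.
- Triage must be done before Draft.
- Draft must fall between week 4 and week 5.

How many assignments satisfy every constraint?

6

Splitting on Deploy: it can be week 6 (3), week 7 (3). Listing each branch's schedules as (Triage, Scope, Plan, Migrate, Draft, Prototype) by week number:
Deploy=week 6: (2,5,7,1,4,3) (3,5,7,1,4,2) (3,5,7,2,4,1) — 3.
Deploy=week 7: (2,5,6,1,4,3) (3,5,6,1,4,2) (3,5,6,2,4,1) — 3.
Summing: 3 + 3 = 6.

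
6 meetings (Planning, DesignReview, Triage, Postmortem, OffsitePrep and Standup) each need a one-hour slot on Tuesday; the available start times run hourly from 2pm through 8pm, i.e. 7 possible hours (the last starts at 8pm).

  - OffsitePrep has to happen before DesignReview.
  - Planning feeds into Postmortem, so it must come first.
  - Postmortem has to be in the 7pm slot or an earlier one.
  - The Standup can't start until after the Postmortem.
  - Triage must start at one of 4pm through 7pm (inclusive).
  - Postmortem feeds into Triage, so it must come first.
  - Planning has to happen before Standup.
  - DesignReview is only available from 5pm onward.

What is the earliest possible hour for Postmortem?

3pm

Precedence pushes Postmortem to at least 3pm; Postmortem's own window allows nothing later than 7pm; downstream work caps Postmortem at 6pm.
Postmortem at 3pm is achievable: DesignReview in 5pm, Planning in 2pm, Triage in 4pm, Standup in 4pm, Postmortem in 3pm, OffsitePrep in 2pm.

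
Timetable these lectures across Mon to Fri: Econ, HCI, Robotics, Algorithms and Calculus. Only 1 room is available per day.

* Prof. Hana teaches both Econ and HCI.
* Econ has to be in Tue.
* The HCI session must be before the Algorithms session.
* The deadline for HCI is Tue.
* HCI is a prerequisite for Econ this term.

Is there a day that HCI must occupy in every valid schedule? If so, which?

Mon

HCI's window is Mon–Tue.
Econ is fixed at Tue, and HCI can't share a day with Econ.
So HCI must be Mon.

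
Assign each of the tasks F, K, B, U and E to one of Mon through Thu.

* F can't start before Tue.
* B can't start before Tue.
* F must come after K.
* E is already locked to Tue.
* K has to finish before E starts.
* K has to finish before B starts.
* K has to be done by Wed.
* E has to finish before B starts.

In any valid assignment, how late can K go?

Mon

K's own window allows nothing later than Wed; downstream work caps K at Mon.
K at Mon is achievable: E in Tue, F in Tue, K in Mon, U in Mon, B in Wed.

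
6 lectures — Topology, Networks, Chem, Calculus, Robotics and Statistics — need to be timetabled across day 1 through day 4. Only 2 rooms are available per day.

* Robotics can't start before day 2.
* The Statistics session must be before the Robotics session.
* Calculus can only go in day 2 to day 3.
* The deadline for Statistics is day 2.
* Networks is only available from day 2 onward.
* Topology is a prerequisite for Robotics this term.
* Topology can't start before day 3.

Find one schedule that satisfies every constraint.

Statistics=day 1, Topology=day 3, Chem=day 1, Networks=day 2, Robotics=day 4, Calculus=day 2

Checking: Statistics(day 1) before Robotics(day 4); Topology(day 3) before Robotics(day 4); Topology=day 3 in [day 3,day 4]; Robotics=day 4 in [day 2,day 4]; Calculus=day 2 in [day 2,day 3]; Networks=day 2 in [day 2,day 4]; Statistics=day 1 in [day 1,day 2]; max 2 per day (cap 2).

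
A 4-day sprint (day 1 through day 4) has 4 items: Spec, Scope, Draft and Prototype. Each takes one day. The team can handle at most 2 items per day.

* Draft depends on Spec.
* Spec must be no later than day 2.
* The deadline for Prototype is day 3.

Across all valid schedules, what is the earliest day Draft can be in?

day 2

Precedence pushes Draft to at least day 2.
Draft at day 2 is achievable: Spec in day 1; Prototype in day 1; Scope in day 2; Draft in day 2.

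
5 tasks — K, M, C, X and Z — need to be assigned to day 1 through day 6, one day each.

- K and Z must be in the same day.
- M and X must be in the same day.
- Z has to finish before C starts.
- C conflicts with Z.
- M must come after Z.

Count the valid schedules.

Splitting on K: it can be day 1 (25), day 2 (16), day 3 (9), day 4 (4), day 5 (1). Listing each branch's schedules as (M, C, X, Z) by day number:
K=day 1: (2,2,2,1) (2,3,2,1) (2,4,2,1) (2,5,2,1) (2,6,2,1) (3,2,3,1) (3,3,3,1) (3,4,3,1) (3,5,3,1) (3,6,3,1) (4,2,4,1) (4,3,4,1) (4,4,4,1) (4,5,4,1) (4,6,4,1) (5,2,5,1) (5,3,5,1) (5,4,5,1) (5,5,5,1) (5,6,5,1) (6,2,6,1) (6,3,6,1) (6,4,6,1) (6,5,6,1) (6,6,6,1) — 25.
K=day 2: (3,3,3,2) (3,4,3,2) (3,5,3,2) (3,6,3,2) (4,3,4,2) (4,4,4,2) (4,5,4,2) (4,6,4,2) (5,3,5,2) (5,4,5,2) (5,5,5,2) (5,6,5,2) (6,3,6,2) (6,4,6,2) (6,5,6,2) (6,6,6,2) — 16.
K=day 3: (4,4,4,3) (4,5,4,3) (4,6,4,3) (5,4,5,3) (5,5,5,3) (5,6,5,3) (6,4,6,3) (6,5,6,3) (6,6,6,3) — 9.
K=day 4: (5,5,5,4) (5,6,5,4) (6,5,6,4) (6,6,6,4) — 4.
K=day 5: (6,6,6,5) — 1.
Summing: 25 + 16 + 9 + 4 + 1 = 55.

55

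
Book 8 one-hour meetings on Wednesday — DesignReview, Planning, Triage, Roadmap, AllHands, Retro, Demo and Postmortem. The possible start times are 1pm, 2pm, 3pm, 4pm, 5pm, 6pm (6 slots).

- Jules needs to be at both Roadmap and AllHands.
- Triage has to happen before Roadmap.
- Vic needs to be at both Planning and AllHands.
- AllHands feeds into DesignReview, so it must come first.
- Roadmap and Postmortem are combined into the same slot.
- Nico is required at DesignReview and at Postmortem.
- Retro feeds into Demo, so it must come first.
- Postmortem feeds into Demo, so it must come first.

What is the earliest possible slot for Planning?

1pm

Planning at 1pm is achievable: Demo in 3pm; Retro in 1pm; Roadmap in 2pm; Postmortem in 2pm; AllHands in 3pm; Planning in 1pm; Triage in 1pm; DesignReview in 4pm.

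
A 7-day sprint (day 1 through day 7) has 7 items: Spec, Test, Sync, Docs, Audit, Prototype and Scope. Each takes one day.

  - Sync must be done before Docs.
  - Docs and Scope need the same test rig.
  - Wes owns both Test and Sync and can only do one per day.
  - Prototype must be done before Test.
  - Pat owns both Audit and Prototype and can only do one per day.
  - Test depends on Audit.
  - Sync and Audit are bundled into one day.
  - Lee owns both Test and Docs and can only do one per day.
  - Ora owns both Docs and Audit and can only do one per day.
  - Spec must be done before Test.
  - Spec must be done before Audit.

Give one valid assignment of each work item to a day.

Spec -> day 1, Sync -> day 2, Audit -> day 2, Scope -> day 1, Test -> day 3, Prototype -> day 1, Docs -> day 4

Checking: Spec(day 1) before Audit(day 2); Audit(day 2) before Test(day 3); Prototype(day 1) before Test(day 3); Sync(day 2) before Docs(day 4); Spec(day 1) before Test(day 3); Docs(day 4) != Scope(day 1); Audit(day 2) != Prototype(day 1); Test(day 3) != Sync(day 2); Docs(day 4) != Audit(day 2); Test(day 3) != Docs(day 4); Sync = Audit = day 2.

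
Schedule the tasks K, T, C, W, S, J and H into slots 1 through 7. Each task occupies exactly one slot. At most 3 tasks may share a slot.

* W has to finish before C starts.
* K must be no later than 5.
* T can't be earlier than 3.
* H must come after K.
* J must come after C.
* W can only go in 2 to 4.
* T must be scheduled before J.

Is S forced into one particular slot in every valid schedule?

S can be 1 (e.g. W in 2; C in 3; T in 3; J in 4; S in 1; K in 1; H in 2) or 2 (e.g. T in 3, K in 1, H in 2, J in 4, S in 2, C in 3, W in 2).

No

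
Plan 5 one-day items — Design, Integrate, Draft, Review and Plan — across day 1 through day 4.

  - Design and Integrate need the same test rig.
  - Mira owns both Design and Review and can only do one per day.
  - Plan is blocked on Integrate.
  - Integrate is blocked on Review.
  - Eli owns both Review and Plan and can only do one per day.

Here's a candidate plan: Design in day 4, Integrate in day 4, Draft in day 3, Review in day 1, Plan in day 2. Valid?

Invalid. Plan is blocked on Integrate.

Plan is blocked on Integrate — violated.
Eli owns both Review and Plan and can only do one per day — holds.
Integrate is blocked on Review — holds.
Design and Integrate need the same test rig — violated.
Mira owns both Design and Review and can only do one per day — holds.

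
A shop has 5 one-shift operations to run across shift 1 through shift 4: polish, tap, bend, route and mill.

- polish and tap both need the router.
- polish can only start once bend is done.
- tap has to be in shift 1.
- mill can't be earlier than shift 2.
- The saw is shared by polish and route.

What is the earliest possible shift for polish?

Precedence pushes polish to at least shift 2.
polish at shift 2 is achievable: bend -> shift 1, mill -> shift 2, polish -> shift 2, tap -> shift 1, route -> shift 1.

shift 2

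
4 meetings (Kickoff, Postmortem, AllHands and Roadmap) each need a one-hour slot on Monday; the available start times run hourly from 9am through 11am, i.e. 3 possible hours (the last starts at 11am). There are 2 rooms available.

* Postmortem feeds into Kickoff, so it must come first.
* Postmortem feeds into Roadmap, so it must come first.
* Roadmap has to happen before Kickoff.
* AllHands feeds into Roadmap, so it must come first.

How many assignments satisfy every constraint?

Enumerating: Kickoff in 11am; AllHands in 9am; Postmortem in 9am; Roadmap in 10am.

1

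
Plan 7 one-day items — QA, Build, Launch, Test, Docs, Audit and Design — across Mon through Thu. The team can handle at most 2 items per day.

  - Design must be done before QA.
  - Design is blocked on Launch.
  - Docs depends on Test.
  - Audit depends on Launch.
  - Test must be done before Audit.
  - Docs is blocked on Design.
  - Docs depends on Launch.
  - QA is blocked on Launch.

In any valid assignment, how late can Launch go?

Downstream work caps Launch at Tue.
Launch at Tue is achievable: Docs -> Thu; QA -> Thu; Build -> Mon; Test -> Mon; Audit -> Wed; Launch -> Tue; Design -> Wed.

Tue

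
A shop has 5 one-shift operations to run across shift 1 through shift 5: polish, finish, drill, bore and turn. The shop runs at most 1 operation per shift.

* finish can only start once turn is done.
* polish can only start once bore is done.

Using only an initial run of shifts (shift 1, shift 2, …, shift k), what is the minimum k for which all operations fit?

The precedence chain requires at least 2 distinct shifts.
With at most 1 per shift and 5 operations, at least 5 shifts are needed.
5 works (last occupied shift: shift 5): for example turn -> shift 3; polish -> shift 2; finish -> shift 4; bore -> shift 1; drill -> shift 5.

5 shifts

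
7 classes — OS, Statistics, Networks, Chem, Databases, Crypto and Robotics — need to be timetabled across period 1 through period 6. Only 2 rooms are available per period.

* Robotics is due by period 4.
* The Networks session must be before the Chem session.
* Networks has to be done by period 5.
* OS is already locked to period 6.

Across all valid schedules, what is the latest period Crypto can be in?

period 6

Crypto at period 6 is achievable: OS in period 6, Robotics in period 1, Crypto in period 6, Databases in period 3, Chem in period 2, Statistics in period 2, Networks in period 1.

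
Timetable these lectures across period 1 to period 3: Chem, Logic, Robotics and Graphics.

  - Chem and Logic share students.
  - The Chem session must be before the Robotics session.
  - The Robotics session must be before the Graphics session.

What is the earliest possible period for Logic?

Logic at period 2 is achievable: Logic in period 2; Chem in period 1; Graphics in period 3; Robotics in period 2.
Nothing earlier works — the conflict constraints rule out every period before period 2.

period 2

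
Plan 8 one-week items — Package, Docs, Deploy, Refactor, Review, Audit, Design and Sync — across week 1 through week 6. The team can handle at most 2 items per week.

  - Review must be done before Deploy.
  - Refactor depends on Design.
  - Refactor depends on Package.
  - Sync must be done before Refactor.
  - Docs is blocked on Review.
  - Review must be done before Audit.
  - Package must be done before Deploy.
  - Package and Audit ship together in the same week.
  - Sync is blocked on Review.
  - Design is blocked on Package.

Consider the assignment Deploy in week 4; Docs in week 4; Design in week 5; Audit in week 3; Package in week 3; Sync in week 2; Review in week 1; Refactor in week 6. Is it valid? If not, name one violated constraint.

Valid

Review must be done before Audit — holds.
Sync must be done before Refactor — holds.
Design is blocked on Package — holds.
Sync is blocked on Review — holds.
Refactor depends on Design — holds.
Package and Audit ship together in the same week — holds.
Package must be done before Deploy — holds.
Review must be done before Deploy — holds.
Refactor depends on Package — holds.
The team can handle at most 2 items per week — holds.
Docs is blocked on Review — holds.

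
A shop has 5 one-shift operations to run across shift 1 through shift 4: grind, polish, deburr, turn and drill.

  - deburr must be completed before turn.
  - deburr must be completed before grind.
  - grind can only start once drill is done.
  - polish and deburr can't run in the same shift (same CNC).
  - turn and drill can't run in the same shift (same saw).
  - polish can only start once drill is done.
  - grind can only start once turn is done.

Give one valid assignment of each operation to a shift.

drill=shift 1; deburr=shift 1; grind=shift 3; turn=shift 2; polish=shift 2

Checking: drill(shift 1) before polish(shift 2); deburr(shift 1) before grind(shift 3); turn(shift 2) before grind(shift 3); deburr(shift 1) before turn(shift 2); drill(shift 1) before grind(shift 3); polish(shift 2) != deburr(shift 1); turn(shift 2) != drill(shift 1).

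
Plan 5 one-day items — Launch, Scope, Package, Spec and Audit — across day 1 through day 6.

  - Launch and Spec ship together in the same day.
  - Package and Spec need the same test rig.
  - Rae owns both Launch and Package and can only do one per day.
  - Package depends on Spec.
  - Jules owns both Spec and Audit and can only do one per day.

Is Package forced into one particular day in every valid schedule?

No

Package can be day 2 (e.g. Spec=day 1; Package=day 2; Audit=day 2; Launch=day 1; Scope=day 1) or day 3 (e.g. Spec -> day 1; Audit -> day 2; Package -> day 3; Scope -> day 1; Launch -> day 1).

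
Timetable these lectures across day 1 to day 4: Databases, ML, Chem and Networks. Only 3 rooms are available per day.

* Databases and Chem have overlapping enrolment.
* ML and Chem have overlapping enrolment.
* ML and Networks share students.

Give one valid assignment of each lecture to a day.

Databases -> day 1; Chem -> day 2; Networks -> day 2; ML -> day 1

Checking: Databases(day 1) != Chem(day 2); ML(day 1) != Networks(day 2); ML(day 1) != Chem(day 2); max 2 per day (cap 3).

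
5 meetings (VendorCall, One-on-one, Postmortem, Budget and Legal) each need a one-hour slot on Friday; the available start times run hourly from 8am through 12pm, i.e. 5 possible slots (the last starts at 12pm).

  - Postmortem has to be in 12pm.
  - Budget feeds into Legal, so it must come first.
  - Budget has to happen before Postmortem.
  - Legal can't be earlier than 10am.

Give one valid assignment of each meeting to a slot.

Legal=10am, One-on-one=8am, VendorCall=8am, Budget=8am, Postmortem=12pm

Checking: Budget(8am) before Legal(10am); Budget(8am) before Postmortem(12pm); Postmortem=12pm in [12pm,12pm]; Legal=10am in [10am,12pm].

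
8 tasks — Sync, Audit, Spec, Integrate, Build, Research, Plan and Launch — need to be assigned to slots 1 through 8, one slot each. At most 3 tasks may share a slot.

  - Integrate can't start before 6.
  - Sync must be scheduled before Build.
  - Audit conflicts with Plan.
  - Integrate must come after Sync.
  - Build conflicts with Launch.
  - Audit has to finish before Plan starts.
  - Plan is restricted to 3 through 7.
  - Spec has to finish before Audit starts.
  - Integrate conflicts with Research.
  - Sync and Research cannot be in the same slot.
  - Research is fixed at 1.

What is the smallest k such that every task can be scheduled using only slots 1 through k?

6 slots

The precedence chain requires at least 3 distinct slots.
With at most 3 per slot and 8 tasks, at least 3 slots are needed.
Integrate can't be placed before 6, so the schedule must run through at least slot 6.
6 works (last occupied slot: 6): for example Research in 1, Audit in 2, Spec in 1, Build in 3, Sync in 2, Launch in 1, Plan in 3, Integrate in 6.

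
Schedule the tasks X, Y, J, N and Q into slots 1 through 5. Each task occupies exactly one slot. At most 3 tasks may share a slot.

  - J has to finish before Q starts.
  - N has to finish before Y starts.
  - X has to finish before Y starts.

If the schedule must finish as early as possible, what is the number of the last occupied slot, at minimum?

The precedence chain requires at least 2 distinct slots.
With at most 3 per slot and 5 tasks, at least 2 slots are needed.
2 works (last occupied slot: 2): for example N in 1, Q in 2, X in 1, Y in 2, J in 1.

slot 2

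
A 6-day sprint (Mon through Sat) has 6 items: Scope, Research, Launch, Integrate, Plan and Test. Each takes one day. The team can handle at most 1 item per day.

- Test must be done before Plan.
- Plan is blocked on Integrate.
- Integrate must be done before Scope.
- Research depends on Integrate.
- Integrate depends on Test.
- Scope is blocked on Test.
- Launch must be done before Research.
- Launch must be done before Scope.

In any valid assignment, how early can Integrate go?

Precedence pushes Integrate to at least Tue; downstream work caps Integrate at Fri.
Integrate at Tue is achievable: Integrate in Tue; Scope in Thu; Plan in Sat; Launch in Wed; Research in Fri; Test in Mon.

Tue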